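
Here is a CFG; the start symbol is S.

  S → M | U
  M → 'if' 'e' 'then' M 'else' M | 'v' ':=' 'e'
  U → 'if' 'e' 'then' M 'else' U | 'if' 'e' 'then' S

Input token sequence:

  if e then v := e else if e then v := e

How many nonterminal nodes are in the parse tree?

[S [U if e then [M v := e] else [U if e then [S [M v := e]]]]]

6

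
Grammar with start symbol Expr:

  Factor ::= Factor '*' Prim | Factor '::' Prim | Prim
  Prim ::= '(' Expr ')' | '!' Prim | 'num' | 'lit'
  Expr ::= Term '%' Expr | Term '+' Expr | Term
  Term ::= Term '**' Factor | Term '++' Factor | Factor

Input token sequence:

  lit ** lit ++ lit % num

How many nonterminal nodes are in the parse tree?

14

[Expr [Term [Term [Term [Factor [Prim lit]]] ** [Factor [Prim lit]]] ++ [Factor [Prim lit]]] % [Expr [Term [Factor [Prim num]]]]]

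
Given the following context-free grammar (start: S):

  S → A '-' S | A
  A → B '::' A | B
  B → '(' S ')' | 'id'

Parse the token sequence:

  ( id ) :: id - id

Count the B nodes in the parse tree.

4

[S [A [B ( [S [A [B id]]] )] :: [A [B id]]] - [S [A [B id]]]]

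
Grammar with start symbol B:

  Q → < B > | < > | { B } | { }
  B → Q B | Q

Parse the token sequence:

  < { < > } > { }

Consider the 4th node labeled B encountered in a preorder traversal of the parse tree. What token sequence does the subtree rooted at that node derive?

[B [Q < [B [Q { [B [Q < >]] }]] >] [B [Q { }]]]

{ }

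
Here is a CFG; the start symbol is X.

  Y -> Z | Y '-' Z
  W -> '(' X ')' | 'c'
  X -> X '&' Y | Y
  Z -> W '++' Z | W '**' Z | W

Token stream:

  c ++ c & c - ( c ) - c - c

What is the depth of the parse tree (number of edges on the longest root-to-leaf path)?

[X [X [Y [Z [W c] ++ [Z [W c]]]]] & [Y [Y [Y [Y [Z [W c]]] - [Z [W ( [X [Y [Z [W c]]]] )]]] - [Z [W c]]] - [Z [W c]]]]

10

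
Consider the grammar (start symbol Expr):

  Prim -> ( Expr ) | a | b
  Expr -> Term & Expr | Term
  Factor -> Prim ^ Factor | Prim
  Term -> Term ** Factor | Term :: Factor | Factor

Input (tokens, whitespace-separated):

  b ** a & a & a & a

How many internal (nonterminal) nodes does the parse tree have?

19

[Expr [Term [Term [Factor [Prim b]]] ** [Factor [Prim a]]] & [Expr [Term [Factor [Prim a]]] & [Expr [Term [Factor [Prim a]]] & [Expr [Term [Factor [Prim a]]]]]]]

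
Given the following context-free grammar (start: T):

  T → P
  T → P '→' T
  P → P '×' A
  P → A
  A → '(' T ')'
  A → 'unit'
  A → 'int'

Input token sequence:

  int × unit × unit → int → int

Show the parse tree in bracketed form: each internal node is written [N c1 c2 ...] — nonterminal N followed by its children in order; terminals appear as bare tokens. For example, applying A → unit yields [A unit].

[T [P [P [P [A int]] × [A unit]] × [A unit]] → [T [P [A int]] → [T [P [A int]]]]]

T
P → T
P × A → T
P × A × A → T
A × A × A → T
int × A × A → T
int × unit × A → T
int × unit × unit → T
int × unit × unit → P → T
int × unit × unit → A → T
int × unit × unit → int → T
int × unit × unit → int → P
int × unit × unit → int → A
int × unit × unit → int → int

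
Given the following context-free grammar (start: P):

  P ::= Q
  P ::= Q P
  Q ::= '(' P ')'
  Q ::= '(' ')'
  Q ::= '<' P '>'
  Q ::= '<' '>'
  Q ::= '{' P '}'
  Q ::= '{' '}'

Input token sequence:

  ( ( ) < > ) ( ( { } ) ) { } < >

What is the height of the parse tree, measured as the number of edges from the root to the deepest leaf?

[P [Q ( [P [Q ( )] [P [Q < >]]] )] [P [Q ( [P [Q ( [P [Q { }]] )]] )] [P [Q { }] [P [Q < >]]]]]

7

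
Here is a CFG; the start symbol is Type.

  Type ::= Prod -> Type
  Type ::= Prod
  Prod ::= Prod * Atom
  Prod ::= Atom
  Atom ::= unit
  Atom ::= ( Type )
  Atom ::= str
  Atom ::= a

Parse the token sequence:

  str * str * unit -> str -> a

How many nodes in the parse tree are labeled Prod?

5

[Type [Prod [Prod [Prod [Atom str]] * [Atom str]] * [Atom unit]] -> [Type [Prod [Atom str]] -> [Type [Prod [Atom a]]]]]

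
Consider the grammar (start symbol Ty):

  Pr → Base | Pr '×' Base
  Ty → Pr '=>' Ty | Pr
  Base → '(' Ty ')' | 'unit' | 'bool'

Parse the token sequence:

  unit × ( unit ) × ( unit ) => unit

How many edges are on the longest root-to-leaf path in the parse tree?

7

[Ty [Pr [Pr [Pr [Base unit]] × [Base ( [Ty [Pr [Base unit]]] )]] × [Base ( [Ty [Pr [Base unit]]] )]] => [Ty [Pr [Base unit]]]]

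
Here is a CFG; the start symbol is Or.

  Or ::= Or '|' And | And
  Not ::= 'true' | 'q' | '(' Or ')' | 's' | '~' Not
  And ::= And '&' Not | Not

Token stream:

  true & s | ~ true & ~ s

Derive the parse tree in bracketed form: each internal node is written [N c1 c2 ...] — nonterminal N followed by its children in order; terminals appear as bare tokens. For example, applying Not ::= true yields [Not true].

Or
Or | And
And | And
And & Not | And
Not & Not | And
true & Not | And
true & s | And
true & s | And & Not
true & s | Not & Not
true & s | ~ Not & Not
true & s | ~ true & Not
true & s | ~ true & ~ Not
true & s | ~ true & ~ s

[Or [Or [And [And [Not true]] & [Not s]]] | [And [And [Not ~ [Not true]]] & [Not ~ [Not s]]]]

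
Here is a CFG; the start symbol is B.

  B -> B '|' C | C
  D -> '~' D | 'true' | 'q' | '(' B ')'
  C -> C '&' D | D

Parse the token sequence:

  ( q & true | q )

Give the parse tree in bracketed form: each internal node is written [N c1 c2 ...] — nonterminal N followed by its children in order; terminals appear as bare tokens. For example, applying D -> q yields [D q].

[B [C [D ( [B [B [C [C [D q]] & [D true]]] | [C [D q]]] )]]]

B
C
D
( B )
( B | C )
( C | C )
( C & D | C )
( D & D | C )
( q & D | C )
( q & true | C )
( q & true | D )
( q & true | q )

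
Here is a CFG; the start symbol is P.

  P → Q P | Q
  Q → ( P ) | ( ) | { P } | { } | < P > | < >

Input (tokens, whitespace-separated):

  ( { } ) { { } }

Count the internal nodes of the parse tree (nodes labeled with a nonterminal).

8

[P [Q ( [P [Q { }]] )] [P [Q { [P [Q { }]] }]]]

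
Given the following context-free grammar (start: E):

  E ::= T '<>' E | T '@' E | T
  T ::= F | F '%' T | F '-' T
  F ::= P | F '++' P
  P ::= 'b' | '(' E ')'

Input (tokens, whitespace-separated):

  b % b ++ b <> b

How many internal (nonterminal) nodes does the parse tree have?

[E [T [F [P b]] % [T [F [F [P b]] ++ [P b]]]] <> [E [T [F [P b]]]]]

13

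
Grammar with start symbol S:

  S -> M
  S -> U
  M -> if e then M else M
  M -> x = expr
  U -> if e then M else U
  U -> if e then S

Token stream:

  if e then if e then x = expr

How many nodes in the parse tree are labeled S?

3

[S [U if e then [S [U if e then [S [M x = expr]]]]]]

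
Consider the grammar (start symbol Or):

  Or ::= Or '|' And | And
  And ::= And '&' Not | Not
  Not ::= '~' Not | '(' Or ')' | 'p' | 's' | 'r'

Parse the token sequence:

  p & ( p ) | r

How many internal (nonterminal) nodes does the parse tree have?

[Or [Or [And [And [Not p]] & [Not ( [Or [And [Not p]]] )]]] | [And [Not r]]]

11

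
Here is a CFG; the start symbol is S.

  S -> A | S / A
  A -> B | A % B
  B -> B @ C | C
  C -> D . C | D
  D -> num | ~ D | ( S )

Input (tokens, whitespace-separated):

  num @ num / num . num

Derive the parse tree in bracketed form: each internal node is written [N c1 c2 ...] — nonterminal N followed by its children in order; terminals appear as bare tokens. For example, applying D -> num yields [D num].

[S [S [A [B [B [C [D num]]] @ [C [D num]]]]] / [A [B [C [D num] . [C [D num]]]]]]

S
S / A
A / A
B / A
B @ C / A
C @ C / A
D @ C / A
num @ C / A
num @ D / A
num @ num / A
num @ num / B
num @ num / C
num @ num / D . C
num @ num / num . C
num @ num / num . D
num @ num / num . num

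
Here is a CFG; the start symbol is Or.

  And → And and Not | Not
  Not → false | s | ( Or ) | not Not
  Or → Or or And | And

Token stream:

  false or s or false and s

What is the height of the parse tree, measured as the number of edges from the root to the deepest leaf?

5

[Or [Or [Or [And [Not false]]] or [And [Not s]]] or [And [And [Not false]] and [Not s]]]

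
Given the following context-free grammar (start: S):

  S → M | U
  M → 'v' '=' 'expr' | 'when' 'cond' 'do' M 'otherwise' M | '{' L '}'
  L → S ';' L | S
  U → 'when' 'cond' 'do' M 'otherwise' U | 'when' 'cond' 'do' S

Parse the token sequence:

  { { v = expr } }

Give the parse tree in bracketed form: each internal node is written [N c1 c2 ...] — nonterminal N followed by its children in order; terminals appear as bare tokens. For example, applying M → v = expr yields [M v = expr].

[S [M { [L [S [M { [L [S [M v = expr]]] }]]] }]]

S
M
{ L }
{ S }
{ M }
{ { L } }
{ { S } }
{ { M } }
{ { v = expr } }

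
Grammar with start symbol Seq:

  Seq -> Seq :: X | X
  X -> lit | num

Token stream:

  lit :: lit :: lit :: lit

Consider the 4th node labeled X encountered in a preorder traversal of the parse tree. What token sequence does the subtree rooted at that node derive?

lit

[Seq [Seq [Seq [Seq [X lit]] :: [X lit]] :: [X lit]] :: [X lit]]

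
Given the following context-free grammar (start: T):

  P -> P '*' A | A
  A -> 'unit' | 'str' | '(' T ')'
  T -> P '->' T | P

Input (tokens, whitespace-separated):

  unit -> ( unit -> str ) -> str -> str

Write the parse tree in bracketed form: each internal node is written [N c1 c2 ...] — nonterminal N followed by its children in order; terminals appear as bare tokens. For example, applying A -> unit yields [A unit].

[T [P [A unit]] -> [T [P [A ( [T [P [A unit]] -> [T [P [A str]]]] )]] -> [T [P [A str]] -> [T [P [A str]]]]]]

T
P -> T
A -> T
unit -> T
unit -> P -> T
unit -> A -> T
unit -> ( T ) -> T
unit -> ( P -> T ) -> T
unit -> ( A -> T ) -> T
unit -> ( unit -> T ) -> T
unit -> ( unit -> P ) -> T
unit -> ( unit -> A ) -> T
unit -> ( unit -> str ) -> T
unit -> ( unit -> str ) -> P -> T
unit -> ( unit -> str ) -> A -> T
unit -> ( unit -> str ) -> str -> T
unit -> ( unit -> str ) -> str -> P
unit -> ( unit -> str ) -> str -> A
unit -> ( unit -> str ) -> str -> str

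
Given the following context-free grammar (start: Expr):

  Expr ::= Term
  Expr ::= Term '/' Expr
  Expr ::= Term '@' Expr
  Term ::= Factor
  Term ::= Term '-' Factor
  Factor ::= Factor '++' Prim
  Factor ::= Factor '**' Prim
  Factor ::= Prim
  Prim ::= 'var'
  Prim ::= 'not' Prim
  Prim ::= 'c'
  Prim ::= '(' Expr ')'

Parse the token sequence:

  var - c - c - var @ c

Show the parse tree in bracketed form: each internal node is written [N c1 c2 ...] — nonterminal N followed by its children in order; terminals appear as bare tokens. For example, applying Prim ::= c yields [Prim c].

Expr
Term @ Expr
Term - Factor @ Expr
Term - Factor - Factor @ Expr
Term - Factor - Factor - Factor @ Expr
Factor - Factor - Factor - Factor @ Expr
Prim - Factor - Factor - Factor @ Expr
var - Factor - Factor - Factor @ Expr
var - Prim - Factor - Factor @ Expr
var - c - Factor - Factor @ Expr
var - c - Prim - Factor @ Expr
var - c - c - Factor @ Expr
var - c - c - Prim @ Expr
var - c - c - var @ Expr
var - c - c - var @ Term
var - c - c - var @ Factor
var - c - c - var @ Prim
var - c - c - var @ c

[Expr [Term [Term [Term [Term [Factor [Prim var]]] - [Factor [Prim c]]] - [Factor [Prim c]]] - [Factor [Prim var]]] @ [Expr [Term [Factor [Prim c]]]]]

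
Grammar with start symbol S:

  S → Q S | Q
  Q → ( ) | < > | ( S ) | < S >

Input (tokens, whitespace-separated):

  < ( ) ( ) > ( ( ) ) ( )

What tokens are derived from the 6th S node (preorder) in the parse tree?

[S [Q < [S [Q ( )] [S [Q ( )]]] >] [S [Q ( [S [Q ( )]] )] [S [Q ( )]]]]

( )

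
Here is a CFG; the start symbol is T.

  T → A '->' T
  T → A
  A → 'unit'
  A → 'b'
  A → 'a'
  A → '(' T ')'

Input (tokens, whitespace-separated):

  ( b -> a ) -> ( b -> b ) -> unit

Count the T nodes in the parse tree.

7

[T [A ( [T [A b] -> [T [A a]]] )] -> [T [A ( [T [A b] -> [T [A b]]] )] -> [T [A unit]]]]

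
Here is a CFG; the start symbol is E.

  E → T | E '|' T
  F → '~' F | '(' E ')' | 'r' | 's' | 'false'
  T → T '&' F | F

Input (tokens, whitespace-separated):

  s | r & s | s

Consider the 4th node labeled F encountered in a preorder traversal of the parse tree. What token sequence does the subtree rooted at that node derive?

[E [E [E [T [F s]]] | [T [T [F r]] & [F s]]] | [T [F s]]]

s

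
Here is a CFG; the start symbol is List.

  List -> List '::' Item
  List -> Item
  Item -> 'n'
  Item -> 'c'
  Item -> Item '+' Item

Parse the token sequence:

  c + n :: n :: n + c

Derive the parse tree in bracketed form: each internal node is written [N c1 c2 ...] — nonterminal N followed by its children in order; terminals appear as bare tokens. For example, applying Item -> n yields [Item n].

List
List :: Item
List :: Item :: Item
Item :: Item :: Item
Item + Item :: Item :: Item
c + Item :: Item :: Item
c + n :: Item :: Item
c + n :: n :: Item
c + n :: n :: Item + Item
c + n :: n :: n + Item
c + n :: n :: n + c

[List [List [List [Item [Item c] + [Item n]]] :: [Item n]] :: [Item [Item n] + [Item c]]]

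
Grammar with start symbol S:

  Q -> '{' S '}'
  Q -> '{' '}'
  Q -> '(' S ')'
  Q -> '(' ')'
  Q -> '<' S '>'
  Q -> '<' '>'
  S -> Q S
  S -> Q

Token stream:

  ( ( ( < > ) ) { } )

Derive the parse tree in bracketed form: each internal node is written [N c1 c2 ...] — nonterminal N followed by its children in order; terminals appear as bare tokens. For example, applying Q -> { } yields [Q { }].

[S [Q ( [S [Q ( [S [Q ( [S [Q < >]] )]] )] [S [Q { }]]] )]]

S
Q
( S )
( Q S )
( ( S ) S )
( ( Q ) S )
( ( ( S ) ) S )
( ( ( Q ) ) S )
( ( ( < > ) ) S )
( ( ( < > ) ) Q )
( ( ( < > ) ) { } )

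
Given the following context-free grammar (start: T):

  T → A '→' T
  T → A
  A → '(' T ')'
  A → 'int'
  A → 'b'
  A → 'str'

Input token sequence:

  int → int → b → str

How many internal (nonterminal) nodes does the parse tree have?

8

[T [A int] → [T [A int] → [T [A b] → [T [A str]]]]]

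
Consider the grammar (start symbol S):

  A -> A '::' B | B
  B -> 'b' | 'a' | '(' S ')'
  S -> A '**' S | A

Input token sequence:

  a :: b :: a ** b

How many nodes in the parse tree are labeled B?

4

[S [A [A [A [B a]] :: [B b]] :: [B a]] ** [S [A [B b]]]]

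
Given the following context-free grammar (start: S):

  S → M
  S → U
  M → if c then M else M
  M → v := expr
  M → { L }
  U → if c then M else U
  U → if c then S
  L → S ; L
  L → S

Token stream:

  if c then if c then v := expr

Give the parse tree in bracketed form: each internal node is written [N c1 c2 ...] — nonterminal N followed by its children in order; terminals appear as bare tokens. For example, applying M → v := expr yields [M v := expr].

[S [U if c then [S [U if c then [S [M v := expr]]]]]]

S
U
if c then S
if c then U
if c then if c then S
if c then if c then M
if c then if c then v := expr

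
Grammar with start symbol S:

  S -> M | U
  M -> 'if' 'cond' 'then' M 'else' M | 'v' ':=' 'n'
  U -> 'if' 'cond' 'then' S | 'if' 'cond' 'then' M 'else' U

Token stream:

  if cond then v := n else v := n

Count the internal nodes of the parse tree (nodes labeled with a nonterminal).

4

[S [M if cond then [M v := n] else [M v := n]]]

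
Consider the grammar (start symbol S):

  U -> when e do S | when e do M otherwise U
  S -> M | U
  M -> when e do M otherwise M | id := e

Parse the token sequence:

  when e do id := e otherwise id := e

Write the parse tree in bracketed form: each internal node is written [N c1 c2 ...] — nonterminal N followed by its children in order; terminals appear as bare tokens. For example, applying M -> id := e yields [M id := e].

[S [M when e do [M id := e] otherwise [M id := e]]]

S
M
when e do M otherwise M
when e do id := e otherwise M
when e do id := e otherwise id := e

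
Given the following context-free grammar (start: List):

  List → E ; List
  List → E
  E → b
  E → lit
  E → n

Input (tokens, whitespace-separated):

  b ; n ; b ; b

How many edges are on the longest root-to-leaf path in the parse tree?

[List [E b] ; [List [E n] ; [List [E b] ; [List [E b]]]]]

5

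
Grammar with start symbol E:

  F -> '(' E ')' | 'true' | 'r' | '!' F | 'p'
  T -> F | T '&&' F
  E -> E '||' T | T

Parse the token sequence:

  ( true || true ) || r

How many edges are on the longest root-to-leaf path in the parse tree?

8

[E [E [T [F ( [E [E [T [F true]]] || [T [F true]]] )]]] || [T [F r]]]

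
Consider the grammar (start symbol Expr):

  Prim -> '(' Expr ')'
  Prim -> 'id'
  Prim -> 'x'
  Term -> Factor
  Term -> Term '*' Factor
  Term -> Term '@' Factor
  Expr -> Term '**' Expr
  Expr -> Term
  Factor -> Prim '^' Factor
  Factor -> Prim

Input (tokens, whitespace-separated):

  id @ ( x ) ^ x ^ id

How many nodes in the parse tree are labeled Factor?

5

[Expr [Term [Term [Factor [Prim id]]] @ [Factor [Prim ( [Expr [Term [Factor [Prim x]]]] )] ^ [Factor [Prim x] ^ [Factor [Prim id]]]]]]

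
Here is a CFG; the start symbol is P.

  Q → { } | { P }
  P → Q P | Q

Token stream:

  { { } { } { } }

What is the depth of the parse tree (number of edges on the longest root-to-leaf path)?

[P [Q { [P [Q { }] [P [Q { }] [P [Q { }]]]] }]]

6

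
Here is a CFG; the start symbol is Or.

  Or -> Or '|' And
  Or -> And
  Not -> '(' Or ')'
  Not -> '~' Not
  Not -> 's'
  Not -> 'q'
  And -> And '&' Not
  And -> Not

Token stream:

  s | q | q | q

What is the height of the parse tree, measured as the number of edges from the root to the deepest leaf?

[Or [Or [Or [Or [And [Not s]]] | [And [Not q]]] | [And [Not q]]] | [And [Not q]]]

6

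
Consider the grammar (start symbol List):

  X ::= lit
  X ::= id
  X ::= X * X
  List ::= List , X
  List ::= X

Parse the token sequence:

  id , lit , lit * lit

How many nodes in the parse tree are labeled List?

[List [List [List [X id]] , [X lit]] , [X [X lit] * [X lit]]]

3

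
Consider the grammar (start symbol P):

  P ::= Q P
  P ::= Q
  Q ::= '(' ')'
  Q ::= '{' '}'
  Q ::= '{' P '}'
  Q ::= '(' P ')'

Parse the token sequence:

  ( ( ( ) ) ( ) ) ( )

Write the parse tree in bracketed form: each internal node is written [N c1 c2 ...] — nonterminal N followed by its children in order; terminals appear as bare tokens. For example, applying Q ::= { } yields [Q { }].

P
Q P
( P ) P
( Q P ) P
( ( P ) P ) P
( ( Q ) P ) P
( ( ( ) ) P ) P
( ( ( ) ) Q ) P
( ( ( ) ) ( ) ) P
( ( ( ) ) ( ) ) Q
( ( ( ) ) ( ) ) ( )

[P [Q ( [P [Q ( [P [Q ( )]] )] [P [Q ( )]]] )] [P [Q ( )]]]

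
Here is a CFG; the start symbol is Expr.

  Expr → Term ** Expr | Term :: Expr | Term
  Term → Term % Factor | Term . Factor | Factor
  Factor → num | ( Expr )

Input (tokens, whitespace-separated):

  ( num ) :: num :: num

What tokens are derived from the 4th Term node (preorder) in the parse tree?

num

[Expr [Term [Factor ( [Expr [Term [Factor num]]] )]] :: [Expr [Term [Factor num]] :: [Expr [Term [Factor num]]]]]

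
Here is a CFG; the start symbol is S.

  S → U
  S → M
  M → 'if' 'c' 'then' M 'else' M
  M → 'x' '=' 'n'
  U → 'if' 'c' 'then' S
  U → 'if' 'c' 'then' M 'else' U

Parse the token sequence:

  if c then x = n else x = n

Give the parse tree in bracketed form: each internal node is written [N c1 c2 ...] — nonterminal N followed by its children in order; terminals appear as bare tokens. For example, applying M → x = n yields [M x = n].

S
M
if c then M else M
if c then x = n else M
if c then x = n else x = n

[S [M if c then [M x = n] else [M x = n]]]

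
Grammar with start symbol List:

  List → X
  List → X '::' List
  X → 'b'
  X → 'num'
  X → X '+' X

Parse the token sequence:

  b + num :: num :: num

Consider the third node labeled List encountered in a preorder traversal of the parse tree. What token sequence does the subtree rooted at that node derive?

num

[List [X [X b] + [X num]] :: [List [X num] :: [List [X num]]]]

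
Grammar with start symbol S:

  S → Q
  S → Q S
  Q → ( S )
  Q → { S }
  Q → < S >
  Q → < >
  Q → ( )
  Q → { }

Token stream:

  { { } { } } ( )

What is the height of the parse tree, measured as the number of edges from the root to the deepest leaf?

5

[S [Q { [S [Q { }] [S [Q { }]]] }] [S [Q ( )]]]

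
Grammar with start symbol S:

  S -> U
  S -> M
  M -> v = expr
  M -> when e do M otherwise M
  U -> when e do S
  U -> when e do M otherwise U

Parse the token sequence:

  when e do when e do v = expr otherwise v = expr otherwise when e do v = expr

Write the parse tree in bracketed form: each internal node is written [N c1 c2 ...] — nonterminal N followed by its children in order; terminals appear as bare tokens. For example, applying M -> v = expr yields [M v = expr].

[S [U when e do [M when e do [M v = expr] otherwise [M v = expr]] otherwise [U when e do [S [M v = expr]]]]]

S
U
when e do M otherwise U
when e do when e do M otherwise M otherwise U
when e do when e do v = expr otherwise M otherwise U
when e do when e do v = expr otherwise v = expr otherwise U
when e do when e do v = expr otherwise v = expr otherwise when e do S
when e do when e do v = expr otherwise v = expr otherwise when e do M
when e do when e do v = expr otherwise v = expr otherwise when e do v = expr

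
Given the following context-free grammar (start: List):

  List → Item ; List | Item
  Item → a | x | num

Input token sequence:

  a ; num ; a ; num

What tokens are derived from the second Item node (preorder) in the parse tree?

num

[List [Item a] ; [List [Item num] ; [List [Item a] ; [List [Item num]]]]]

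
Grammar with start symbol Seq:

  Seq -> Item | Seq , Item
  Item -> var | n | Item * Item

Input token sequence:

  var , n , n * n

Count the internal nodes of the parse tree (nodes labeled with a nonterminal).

[Seq [Seq [Seq [Item var]] , [Item n]] , [Item [Item n] * [Item n]]]

8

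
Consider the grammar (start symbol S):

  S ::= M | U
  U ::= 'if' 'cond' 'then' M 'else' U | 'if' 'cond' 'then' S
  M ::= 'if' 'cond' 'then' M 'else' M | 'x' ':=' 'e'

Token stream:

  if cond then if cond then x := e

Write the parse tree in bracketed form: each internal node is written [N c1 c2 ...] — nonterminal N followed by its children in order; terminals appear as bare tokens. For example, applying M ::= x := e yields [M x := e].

[S [U if cond then [S [U if cond then [S [M x := e]]]]]]

S
U
if cond then S
if cond then U
if cond then if cond then S
if cond then if cond then M
if cond then if cond then x := e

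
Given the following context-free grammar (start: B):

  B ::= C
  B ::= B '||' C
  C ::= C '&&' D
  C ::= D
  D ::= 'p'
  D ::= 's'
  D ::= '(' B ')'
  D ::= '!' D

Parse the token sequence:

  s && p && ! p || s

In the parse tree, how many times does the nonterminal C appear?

[B [B [C [C [C [D s]] && [D p]] && [D ! [D p]]]] || [C [D s]]]

4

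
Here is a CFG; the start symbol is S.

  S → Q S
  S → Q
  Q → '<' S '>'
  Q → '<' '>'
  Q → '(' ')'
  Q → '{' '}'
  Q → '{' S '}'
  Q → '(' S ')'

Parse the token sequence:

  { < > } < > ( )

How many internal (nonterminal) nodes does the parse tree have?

[S [Q { [S [Q < >]] }] [S [Q < >] [S [Q ( )]]]]

8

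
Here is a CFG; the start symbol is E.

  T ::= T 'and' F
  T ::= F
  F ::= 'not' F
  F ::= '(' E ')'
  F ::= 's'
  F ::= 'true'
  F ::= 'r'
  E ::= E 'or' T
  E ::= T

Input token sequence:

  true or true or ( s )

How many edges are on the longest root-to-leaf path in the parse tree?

[E [E [E [T [F true]]] or [T [F true]]] or [T [F ( [E [T [F s]]] )]]]

6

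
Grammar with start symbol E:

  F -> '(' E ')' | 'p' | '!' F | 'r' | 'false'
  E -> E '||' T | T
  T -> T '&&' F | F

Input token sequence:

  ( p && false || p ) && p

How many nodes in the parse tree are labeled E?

[E [T [T [F ( [E [E [T [T [F p]] && [F false]]] || [T [F p]]] )]] && [F p]]]

3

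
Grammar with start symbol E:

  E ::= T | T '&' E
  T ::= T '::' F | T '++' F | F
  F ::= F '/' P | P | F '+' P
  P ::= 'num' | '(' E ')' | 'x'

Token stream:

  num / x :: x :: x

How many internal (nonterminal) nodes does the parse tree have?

[E [T [T [T [F [F [P num]] / [P x]]] :: [F [P x]]] :: [F [P x]]]]

12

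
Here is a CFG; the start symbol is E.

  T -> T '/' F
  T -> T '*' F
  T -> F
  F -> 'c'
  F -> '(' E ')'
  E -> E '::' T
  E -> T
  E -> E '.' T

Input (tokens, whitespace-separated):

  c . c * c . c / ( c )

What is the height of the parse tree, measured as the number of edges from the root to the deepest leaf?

6

[E [E [E [T [F c]]] . [T [T [F c]] * [F c]]] . [T [T [F c]] / [F ( [E [T [F c]]] )]]]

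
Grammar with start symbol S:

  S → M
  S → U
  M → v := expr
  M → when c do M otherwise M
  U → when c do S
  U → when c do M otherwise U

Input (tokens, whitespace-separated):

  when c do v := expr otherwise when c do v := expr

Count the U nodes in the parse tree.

2

[S [U when c do [M v := expr] otherwise [U when c do [S [M v := expr]]]]]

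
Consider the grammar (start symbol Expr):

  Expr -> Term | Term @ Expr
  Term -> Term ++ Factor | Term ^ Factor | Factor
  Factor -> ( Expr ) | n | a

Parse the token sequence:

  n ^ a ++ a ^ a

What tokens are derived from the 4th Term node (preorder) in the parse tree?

[Expr [Term [Term [Term [Term [Factor n]] ^ [Factor a]] ++ [Factor a]] ^ [Factor a]]]

n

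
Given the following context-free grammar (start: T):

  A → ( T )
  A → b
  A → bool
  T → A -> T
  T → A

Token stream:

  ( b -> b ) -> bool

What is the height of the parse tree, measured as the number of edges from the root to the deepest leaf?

5

[T [A ( [T [A b] -> [T [A b]]] )] -> [T [A bool]]]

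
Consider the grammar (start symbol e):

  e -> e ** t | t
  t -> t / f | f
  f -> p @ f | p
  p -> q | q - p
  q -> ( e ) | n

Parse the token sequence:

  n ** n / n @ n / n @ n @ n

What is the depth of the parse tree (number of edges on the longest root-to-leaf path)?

[e [e [t [f [p [q n]]]]] ** [t [t [t [f [p [q n]]]] / [f [p [q n]] @ [f [p [q n]]]]] / [f [p [q n]] @ [f [p [q n]] @ [f [p [q n]]]]]]]

7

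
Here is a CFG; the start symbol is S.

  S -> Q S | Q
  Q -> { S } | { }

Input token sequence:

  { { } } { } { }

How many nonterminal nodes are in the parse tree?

[S [Q { [S [Q { }]] }] [S [Q { }] [S [Q { }]]]]

8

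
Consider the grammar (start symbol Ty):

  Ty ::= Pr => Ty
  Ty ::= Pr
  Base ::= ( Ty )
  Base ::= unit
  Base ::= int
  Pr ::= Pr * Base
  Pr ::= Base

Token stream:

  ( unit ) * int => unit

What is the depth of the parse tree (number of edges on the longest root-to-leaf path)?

7

[Ty [Pr [Pr [Base ( [Ty [Pr [Base unit]]] )]] * [Base int]] => [Ty [Pr [Base unit]]]]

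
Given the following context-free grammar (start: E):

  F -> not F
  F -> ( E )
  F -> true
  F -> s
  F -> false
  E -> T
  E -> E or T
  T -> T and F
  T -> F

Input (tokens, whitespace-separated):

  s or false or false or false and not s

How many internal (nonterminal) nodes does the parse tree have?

[E [E [E [E [T [F s]]] or [T [F false]]] or [T [F false]]] or [T [T [F false]] and [F not [F s]]]]

15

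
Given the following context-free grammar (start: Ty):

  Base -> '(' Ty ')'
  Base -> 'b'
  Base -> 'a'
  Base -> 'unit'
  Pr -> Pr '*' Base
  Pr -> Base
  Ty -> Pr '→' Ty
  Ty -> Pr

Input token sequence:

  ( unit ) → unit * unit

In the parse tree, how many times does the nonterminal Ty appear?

[Ty [Pr [Base ( [Ty [Pr [Base unit]]] )]] → [Ty [Pr [Pr [Base unit]] * [Base unit]]]]

3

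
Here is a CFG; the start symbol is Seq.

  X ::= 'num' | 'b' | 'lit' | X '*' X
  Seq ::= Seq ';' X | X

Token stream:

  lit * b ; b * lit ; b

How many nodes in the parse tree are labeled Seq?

3

[Seq [Seq [Seq [X [X lit] * [X b]]] ; [X [X b] * [X lit]]] ; [X b]]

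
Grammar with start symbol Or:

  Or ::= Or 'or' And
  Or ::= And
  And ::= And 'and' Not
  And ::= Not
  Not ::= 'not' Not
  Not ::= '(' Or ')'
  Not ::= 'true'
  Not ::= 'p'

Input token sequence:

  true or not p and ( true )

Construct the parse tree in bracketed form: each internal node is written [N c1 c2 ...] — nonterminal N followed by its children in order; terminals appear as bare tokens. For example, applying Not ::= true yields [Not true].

Or
Or or And
And or And
Not or And
true or And
true or And and Not
true or Not and Not
true or not Not and Not
true or not p and Not
true or not p and ( Or )
true or not p and ( And )
true or not p and ( Not )
true or not p and ( true )

[Or [Or [And [Not true]]] or [And [And [Not not [Not p]]] and [Not ( [Or [And [Not true]]] )]]]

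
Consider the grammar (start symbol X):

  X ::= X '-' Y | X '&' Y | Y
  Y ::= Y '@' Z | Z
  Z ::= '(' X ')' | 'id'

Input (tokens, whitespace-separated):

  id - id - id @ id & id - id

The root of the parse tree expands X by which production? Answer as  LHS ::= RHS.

X ::= X '-' Y

[X [X [X [X [X [Y [Z id]]] - [Y [Z id]]] - [Y [Y [Z id]] @ [Z id]]] & [Y [Z id]]] - [Y [Z id]]]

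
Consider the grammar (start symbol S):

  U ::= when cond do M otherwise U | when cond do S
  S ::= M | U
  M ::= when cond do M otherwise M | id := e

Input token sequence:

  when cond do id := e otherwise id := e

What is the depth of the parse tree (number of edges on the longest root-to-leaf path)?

3

[S [M when cond do [M id := e] otherwise [M id := e]]]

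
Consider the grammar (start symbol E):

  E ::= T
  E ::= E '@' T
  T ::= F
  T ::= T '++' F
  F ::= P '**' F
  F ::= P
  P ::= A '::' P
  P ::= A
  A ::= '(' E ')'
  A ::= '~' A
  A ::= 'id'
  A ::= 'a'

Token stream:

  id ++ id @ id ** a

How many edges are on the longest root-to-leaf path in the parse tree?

[E [E [T [T [F [P [A id]]]] ++ [F [P [A id]]]]] @ [T [F [P [A id]] ** [F [P [A a]]]]]]

7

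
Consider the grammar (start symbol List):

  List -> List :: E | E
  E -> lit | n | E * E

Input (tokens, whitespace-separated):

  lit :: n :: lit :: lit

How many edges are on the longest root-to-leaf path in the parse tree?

[List [List [List [List [E lit]] :: [E n]] :: [E lit]] :: [E lit]]

5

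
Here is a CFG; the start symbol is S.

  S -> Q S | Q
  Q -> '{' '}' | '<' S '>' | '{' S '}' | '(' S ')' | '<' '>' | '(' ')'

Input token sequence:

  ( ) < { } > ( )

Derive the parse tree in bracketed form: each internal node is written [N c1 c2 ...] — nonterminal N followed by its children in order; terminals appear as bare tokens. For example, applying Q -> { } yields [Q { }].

S
Q S
( ) S
( ) Q S
( ) < S > S
( ) < Q > S
( ) < { } > S
( ) < { } > Q
( ) < { } > ( )

[S [Q ( )] [S [Q < [S [Q { }]] >] [S [Q ( )]]]]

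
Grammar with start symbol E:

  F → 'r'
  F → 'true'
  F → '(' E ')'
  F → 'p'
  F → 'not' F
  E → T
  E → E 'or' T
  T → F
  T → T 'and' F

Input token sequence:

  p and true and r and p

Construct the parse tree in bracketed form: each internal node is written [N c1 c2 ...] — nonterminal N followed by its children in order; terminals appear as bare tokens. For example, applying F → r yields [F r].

[E [T [T [T [T [F p]] and [F true]] and [F r]] and [F p]]]

E
T
T and F
T and F and F
T and F and F and F
F and F and F and F
p and F and F and F
p and true and F and F
p and true and r and F
p and true and r and p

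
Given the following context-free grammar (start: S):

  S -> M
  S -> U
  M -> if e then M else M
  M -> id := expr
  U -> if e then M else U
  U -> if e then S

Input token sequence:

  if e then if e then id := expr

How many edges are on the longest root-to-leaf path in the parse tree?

6

[S [U if e then [S [U if e then [S [M id := expr]]]]]]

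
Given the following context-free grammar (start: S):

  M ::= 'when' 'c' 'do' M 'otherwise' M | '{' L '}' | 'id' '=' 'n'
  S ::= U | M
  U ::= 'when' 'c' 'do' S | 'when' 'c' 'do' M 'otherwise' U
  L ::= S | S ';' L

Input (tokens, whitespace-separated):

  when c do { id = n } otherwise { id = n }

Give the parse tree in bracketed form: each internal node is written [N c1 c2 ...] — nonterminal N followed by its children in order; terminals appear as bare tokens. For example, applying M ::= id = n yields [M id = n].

[S [M when c do [M { [L [S [M id = n]]] }] otherwise [M { [L [S [M id = n]]] }]]]

S
M
when c do M otherwise M
when c do { L } otherwise M
when c do { S } otherwise M
when c do { M } otherwise M
when c do { id = n } otherwise M
when c do { id = n } otherwise { L }
when c do { id = n } otherwise { S }
when c do { id = n } otherwise { M }
when c do { id = n } otherwise { id = n }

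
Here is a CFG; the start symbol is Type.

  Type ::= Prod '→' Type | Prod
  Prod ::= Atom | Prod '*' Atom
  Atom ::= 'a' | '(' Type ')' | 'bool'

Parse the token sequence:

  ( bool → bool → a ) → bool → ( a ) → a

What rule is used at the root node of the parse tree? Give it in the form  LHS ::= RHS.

[Type [Prod [Atom ( [Type [Prod [Atom bool]] → [Type [Prod [Atom bool]] → [Type [Prod [Atom a]]]]] )]] → [Type [Prod [Atom bool]] → [Type [Prod [Atom ( [Type [Prod [Atom a]]] )]] → [Type [Prod [Atom a]]]]]]

Type ::= Prod '→' Type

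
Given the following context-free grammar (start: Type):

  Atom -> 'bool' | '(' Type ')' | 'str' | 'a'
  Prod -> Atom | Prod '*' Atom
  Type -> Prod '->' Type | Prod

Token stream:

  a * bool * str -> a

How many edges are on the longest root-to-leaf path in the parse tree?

5

[Type [Prod [Prod [Prod [Atom a]] * [Atom bool]] * [Atom str]] -> [Type [Prod [Atom a]]]]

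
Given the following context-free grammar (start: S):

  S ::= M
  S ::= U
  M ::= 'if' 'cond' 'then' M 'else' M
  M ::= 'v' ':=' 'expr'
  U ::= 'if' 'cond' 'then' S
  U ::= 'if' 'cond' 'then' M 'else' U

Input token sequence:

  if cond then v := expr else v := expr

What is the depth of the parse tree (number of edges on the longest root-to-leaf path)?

3

[S [M if cond then [M v := expr] else [M v := expr]]]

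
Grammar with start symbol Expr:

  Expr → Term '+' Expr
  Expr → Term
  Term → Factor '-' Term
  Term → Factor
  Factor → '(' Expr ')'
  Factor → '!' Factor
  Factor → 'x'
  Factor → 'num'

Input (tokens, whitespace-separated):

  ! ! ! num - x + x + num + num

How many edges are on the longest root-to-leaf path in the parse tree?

6

[Expr [Term [Factor ! [Factor ! [Factor ! [Factor num]]]] - [Term [Factor x]]] + [Expr [Term [Factor x]] + [Expr [Term [Factor num]] + [Expr [Term [Factor num]]]]]]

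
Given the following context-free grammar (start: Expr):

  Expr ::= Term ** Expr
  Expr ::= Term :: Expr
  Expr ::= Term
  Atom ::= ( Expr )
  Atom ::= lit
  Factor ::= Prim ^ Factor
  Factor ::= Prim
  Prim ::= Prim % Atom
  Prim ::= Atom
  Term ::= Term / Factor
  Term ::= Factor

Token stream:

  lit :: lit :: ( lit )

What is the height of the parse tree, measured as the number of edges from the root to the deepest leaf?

12

[Expr [Term [Factor [Prim [Atom lit]]]] :: [Expr [Term [Factor [Prim [Atom lit]]]] :: [Expr [Term [Factor [Prim [Atom ( [Expr [Term [Factor [Prim [Atom lit]]]]] )]]]]]]]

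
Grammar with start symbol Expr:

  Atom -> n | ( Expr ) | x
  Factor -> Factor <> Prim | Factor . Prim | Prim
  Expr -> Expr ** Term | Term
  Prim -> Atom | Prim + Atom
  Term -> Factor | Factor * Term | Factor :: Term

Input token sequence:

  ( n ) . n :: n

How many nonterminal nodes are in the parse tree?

17

[Expr [Term [Factor [Factor [Prim [Atom ( [Expr [Term [Factor [Prim [Atom n]]]]] )]]] . [Prim [Atom n]]] :: [Term [Factor [Prim [Atom n]]]]]]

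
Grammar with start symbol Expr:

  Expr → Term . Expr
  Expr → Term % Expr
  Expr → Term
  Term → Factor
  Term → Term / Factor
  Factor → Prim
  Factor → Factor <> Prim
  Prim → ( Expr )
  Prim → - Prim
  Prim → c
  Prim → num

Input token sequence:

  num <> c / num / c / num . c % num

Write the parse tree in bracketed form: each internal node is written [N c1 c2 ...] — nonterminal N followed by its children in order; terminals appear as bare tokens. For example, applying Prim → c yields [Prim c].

Expr
Term . Expr
Term / Factor . Expr
Term / Factor / Factor . Expr
Term / Factor / Factor / Factor . Expr
Factor / Factor / Factor / Factor . Expr
Factor <> Prim / Factor / Factor / Factor . Expr
Prim <> Prim / Factor / Factor / Factor . Expr
num <> Prim / Factor / Factor / Factor . Expr
num <> c / Factor / Factor / Factor . Expr
num <> c / Prim / Factor / Factor . Expr
num <> c / num / Factor / Factor . Expr
num <> c / num / Prim / Factor . Expr
num <> c / num / c / Factor . Expr
num <> c / num / c / Prim . Expr
num <> c / num / c / num . Expr
num <> c / num / c / num . Term % Expr
num <> c / num / c / num . Factor % Expr
num <> c / num / c / num . Prim % Expr
num <> c / num / c / num . c % Expr
num <> c / num / c / num . c % Term
num <> c / num / c / num . c % Factor
num <> c / num / c / num . c % Prim
num <> c / num / c / num . c % num

[Expr [Term [Term [Term [Term [Factor [Factor [Prim num]] <> [Prim c]]] / [Factor [Prim num]]] / [Factor [Prim c]]] / [Factor [Prim num]]] . [Expr [Term [Factor [Prim c]]] % [Expr [Term [Factor [Prim num]]]]]]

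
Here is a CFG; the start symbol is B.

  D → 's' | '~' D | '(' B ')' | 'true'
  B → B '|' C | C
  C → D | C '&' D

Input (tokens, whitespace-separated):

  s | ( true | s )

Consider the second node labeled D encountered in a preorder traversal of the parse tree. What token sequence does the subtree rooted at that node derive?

[B [B [C [D s]]] | [C [D ( [B [B [C [D true]]] | [C [D s]]] )]]]

( true | s )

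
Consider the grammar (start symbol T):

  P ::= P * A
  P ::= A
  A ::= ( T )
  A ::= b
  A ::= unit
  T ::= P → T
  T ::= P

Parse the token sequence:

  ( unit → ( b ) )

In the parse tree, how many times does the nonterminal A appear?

4

[T [P [A ( [T [P [A unit]] → [T [P [A ( [T [P [A b]]] )]]]] )]]]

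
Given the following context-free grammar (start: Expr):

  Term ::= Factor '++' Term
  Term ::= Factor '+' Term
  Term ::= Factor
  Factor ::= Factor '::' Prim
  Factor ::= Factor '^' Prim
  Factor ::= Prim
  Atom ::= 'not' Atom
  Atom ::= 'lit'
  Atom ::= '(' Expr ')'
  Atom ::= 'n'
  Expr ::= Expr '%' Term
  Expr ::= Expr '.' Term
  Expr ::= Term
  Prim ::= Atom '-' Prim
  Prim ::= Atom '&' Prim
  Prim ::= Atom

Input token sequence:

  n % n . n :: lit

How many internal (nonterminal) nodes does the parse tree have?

18

[Expr [Expr [Expr [Term [Factor [Prim [Atom n]]]]] % [Term [Factor [Prim [Atom n]]]]] . [Term [Factor [Factor [Prim [Atom n]]] :: [Prim [Atom lit]]]]]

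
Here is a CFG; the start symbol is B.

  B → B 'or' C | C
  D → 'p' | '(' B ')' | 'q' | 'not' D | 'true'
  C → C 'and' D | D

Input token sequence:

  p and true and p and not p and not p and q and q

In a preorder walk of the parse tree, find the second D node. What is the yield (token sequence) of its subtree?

true

[B [C [C [C [C [C [C [C [D p]] and [D true]] and [D p]] and [D not [D p]]] and [D not [D p]]] and [D q]] and [D q]]]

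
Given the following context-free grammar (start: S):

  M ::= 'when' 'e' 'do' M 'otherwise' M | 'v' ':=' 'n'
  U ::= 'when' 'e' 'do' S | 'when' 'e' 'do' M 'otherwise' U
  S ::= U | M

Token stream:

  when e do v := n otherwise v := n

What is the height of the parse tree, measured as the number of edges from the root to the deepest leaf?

3

[S [M when e do [M v := n] otherwise [M v := n]]]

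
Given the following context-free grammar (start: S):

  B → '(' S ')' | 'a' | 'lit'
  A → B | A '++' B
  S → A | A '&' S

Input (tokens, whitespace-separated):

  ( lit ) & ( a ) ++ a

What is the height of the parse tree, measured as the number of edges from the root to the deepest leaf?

8

[S [A [B ( [S [A [B lit]]] )]] & [S [A [A [B ( [S [A [B a]]] )]] ++ [B a]]]]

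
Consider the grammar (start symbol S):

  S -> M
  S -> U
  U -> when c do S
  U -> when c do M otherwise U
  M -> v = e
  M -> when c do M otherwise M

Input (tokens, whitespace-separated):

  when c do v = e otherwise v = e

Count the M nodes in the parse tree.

[S [M when c do [M v = e] otherwise [M v = e]]]

3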